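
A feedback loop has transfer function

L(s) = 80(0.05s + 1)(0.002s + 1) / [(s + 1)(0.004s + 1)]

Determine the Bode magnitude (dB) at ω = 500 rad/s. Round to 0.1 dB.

At ω = 500 rad/s:
zero (1 + j500·0.05) = 1 + j25 → |·| ≈ 25.02, ∠ ≈ 87.71°
zero (1 + j500·0.002) = 1 + j1 → |·| ≈ 1.4142, ∠ ≈ 45.00°
pole (1 + j500·1) = 1 + j500 → |·| ≈ 500, ∠ ≈ 89.89°
pole (1 + j500·0.004) = 1 + j2 → |·| ≈ 2.2361, ∠ ≈ 63.43°
|L| = 80 · 25.02 · 1.4142 / (500 · 2.2361) ≈ 2.5318
Gain = 20 log₁₀(2.5318) ≈ 8.07 dB

8.1 dB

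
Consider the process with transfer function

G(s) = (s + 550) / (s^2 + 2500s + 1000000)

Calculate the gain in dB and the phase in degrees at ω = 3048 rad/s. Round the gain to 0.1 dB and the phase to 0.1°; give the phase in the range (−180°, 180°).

-71.2 dB, -57.6°

Substitute s = j3048:
Numerator: (j3048) + 550 = 550 + j3048
Denominator: (j3048)^2 + 2500(j3048) + 1000000 = -8290304 + j7620000
|N| = √(550² + 3048²) ≈ 3097.2, ∠N ≈ 79.77°
|D| = √(8290304² + 7620000²) ≈ 1.126e+07, ∠D ≈ 137.41°
|G| = 3097.2 / 1.126e+07 ≈ 0.00027506
Gain = 20 log₁₀(0.00027506) ≈ -71.21 dB
∠G = 79.77° − 137.41° = -57.64°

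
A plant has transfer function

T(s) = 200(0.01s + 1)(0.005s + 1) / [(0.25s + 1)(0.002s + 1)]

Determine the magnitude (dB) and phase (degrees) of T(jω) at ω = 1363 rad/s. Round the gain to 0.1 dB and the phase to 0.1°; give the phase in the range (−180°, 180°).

25.6 dB, 7.8°

At ω = 1363 rad/s:
zero (1 + j1363·0.01) = 1 + j13.63 → |·| ≈ 13.667, ∠ ≈ 85.80°
zero (1 + j1363·0.005) = 1 + j6.815 → |·| ≈ 6.888, ∠ ≈ 81.65°
pole (1 + j1363·0.25) = 1 + j340.75 → |·| ≈ 340.75, ∠ ≈ 89.83°
pole (1 + j1363·0.002) = 1 + j2.726 → |·| ≈ 2.9036, ∠ ≈ 69.86°
|T| = 200 · 13.667 · 6.888 / (340.75 · 2.9036) ≈ 19.029
Gain = 20 log₁₀(19.029) ≈ 25.59 dB
∠T = (85.80° + 81.65°) − (89.83° + 69.86°) = 7.76°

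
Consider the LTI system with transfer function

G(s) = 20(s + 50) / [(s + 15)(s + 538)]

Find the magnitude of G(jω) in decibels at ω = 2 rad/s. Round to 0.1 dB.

At s = jω = j2:
zero (s+50): 50 + j2 → |·| = √(50²+2²) = √2504 ≈ 50.04, ∠ = arctan(2/50) ≈ 2.29°
pole (s+15): 15 + j2 → |·| = √(15²+2²) = √229 ≈ 15.133, ∠ = arctan(2/15) ≈ 7.59°
pole (s+538): 538 + j2 → |·| = √(538²+2²) = √289448 ≈ 538, ∠ = arctan(2/538) ≈ 0.21°
|G| = 20 · 50.04 / 8141.6 ≈ 0.12292
Gain = 20 log₁₀(0.12292) ≈ -18.21 dB

-18.2 dB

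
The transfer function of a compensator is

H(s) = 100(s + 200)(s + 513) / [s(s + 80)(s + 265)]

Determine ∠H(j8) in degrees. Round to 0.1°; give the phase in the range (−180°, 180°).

-94.3°

At s = jω = j8:
zero (s+200): 200 + j8 → |·| = √(200²+8²) = √40064 ≈ 200.16, ∠ = arctan(8/200) ≈ 2.29°
zero (s+513): 513 + j8 → |·| = √(513²+8²) = √263233 ≈ 513.06, ∠ = arctan(8/513) ≈ 0.89°
pole (s+80): 80 + j8 → |·| = √(80²+8²) = √6464 ≈ 80.399, ∠ = arctan(8/80) ≈ 5.71°
pole (s+265): 265 + j8 → |·| = √(265²+8²) = √70289 ≈ 265.12, ∠ = arctan(8/265) ≈ 1.73°
pole at origin: |s| = 8, ∠ = 90.00° (in denominator)
∠H = 3.18° − 97.44° = -94.26°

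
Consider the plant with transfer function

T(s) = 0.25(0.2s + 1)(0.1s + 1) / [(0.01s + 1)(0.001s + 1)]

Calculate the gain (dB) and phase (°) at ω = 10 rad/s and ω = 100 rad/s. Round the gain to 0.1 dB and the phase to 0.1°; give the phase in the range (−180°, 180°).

At ω = 10 rad/s:
zero (1 + j10·0.2) = 1 + j2 → |·| ≈ 2.2361, ∠ ≈ 63.43°
zero (1 + j10·0.1) = 1 + j1 → |·| ≈ 1.4142, ∠ ≈ 45.00°
pole (1 + j10·0.01) = 1 + j0.1 → |·| ≈ 1.005, ∠ ≈ 5.71°
pole (1 + j10·0.001) = 1 + j0.01 → |·| ≈ 1, ∠ ≈ 0.57°
|T| = 0.25 · 2.2361 · 1.4142 / (1.005 · 1) ≈ 0.78664
Gain = 20 log₁₀(0.78664) ≈ -2.08 dB
∠T = (63.43° + 45.00°) − (5.71° + 0.57°) = 102.15°

At ω = 100 rad/s:
zero (1 + j100·0.2) = 1 + j20 → |·| ≈ 20.025, ∠ ≈ 87.14°
zero (1 + j100·0.1) = 1 + j10 → |·| ≈ 10.05, ∠ ≈ 84.29°
pole (1 + j100·0.01) = 1 + j1 → |·| ≈ 1.4142, ∠ ≈ 45.00°
pole (1 + j100·0.001) = 1 + j0.1 → |·| ≈ 1.005, ∠ ≈ 5.71°
|T| = 0.25 · 20.025 · 10.05 / (1.4142 · 1.005) ≈ 35.4
Gain = 20 log₁₀(35.4) ≈ 30.98 dB
∠T = (87.14° + 84.29°) − (45.00° + 5.71°) = 120.72°

ω = 10: -2.1 dB, 102.2°; ω = 100: 31.0 dB, 120.7°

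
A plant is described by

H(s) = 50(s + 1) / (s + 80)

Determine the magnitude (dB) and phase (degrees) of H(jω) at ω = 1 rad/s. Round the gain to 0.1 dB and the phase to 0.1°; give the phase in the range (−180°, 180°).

At s = jω = j1:
zero (s+1): 1 + j1 → |·| = √(1²+1²) = √2 ≈ 1.4142, ∠ = arctan(1/1) ≈ 45.00°
pole (s+80): 80 + j1 → |·| = √(80²+1²) = √6401 ≈ 80.006, ∠ = arctan(1/80) ≈ 0.72°
|H| = 50 · 1.4142 / 80.006 ≈ 0.88381
Gain = 20 log₁₀(0.88381) ≈ -1.07 dB
∠H = 45.00° − 0.72° = 44.28°

-1.1 dB, 44.3°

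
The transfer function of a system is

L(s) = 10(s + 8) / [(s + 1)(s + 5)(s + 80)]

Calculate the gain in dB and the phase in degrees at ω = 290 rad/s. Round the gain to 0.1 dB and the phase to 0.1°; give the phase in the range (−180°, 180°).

-78.8 dB, -165.0°

At s = jω = j290:
zero (s+8): 8 + j290 → |·| = √(8²+290²) = √84164 ≈ 290.11, ∠ = arctan(290/8) ≈ 88.42°
pole (s+1): 1 + j290 → |·| = √(1²+290²) = √84101 ≈ 290, ∠ = arctan(290/1) ≈ 89.80°
pole (s+5): 5 + j290 → |·| = √(5²+290²) = √84125 ≈ 290.04, ∠ = arctan(290/5) ≈ 89.01°
pole (s+80): 80 + j290 → |·| = √(80²+290²) = √90500 ≈ 300.83, ∠ = arctan(290/80) ≈ 74.58°
|L| = 10 · 290.11 / 2.5303e+07 ≈ 0.00011465
Gain = 20 log₁₀(0.00011465) ≈ -78.81 dB
∠L = 88.42° − 253.39° = -164.97°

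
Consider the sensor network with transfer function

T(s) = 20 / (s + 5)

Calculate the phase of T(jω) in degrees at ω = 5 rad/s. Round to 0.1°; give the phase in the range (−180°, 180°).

At s = jω = j5:
pole (s+5): 5 + j5 → |·| = √(5²+5²) = √50 ≈ 7.0711, ∠ = arctan(5/5) ≈ 45.00°
∠T = 0.00° − 45.00° = -45.00°

-45.0°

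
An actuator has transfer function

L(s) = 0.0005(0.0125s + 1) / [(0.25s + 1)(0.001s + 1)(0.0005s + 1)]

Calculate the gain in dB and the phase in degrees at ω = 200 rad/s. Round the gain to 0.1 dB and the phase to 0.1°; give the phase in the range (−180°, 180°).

At ω = 200 rad/s:
zero (1 + j200·0.0125) = 1 + j2.5 → |·| ≈ 2.6926, ∠ ≈ 68.20°
pole (1 + j200·0.25) = 1 + j50 → |·| ≈ 50.01, ∠ ≈ 88.85°
pole (1 + j200·0.001) = 1 + j0.2 → |·| ≈ 1.0198, ∠ ≈ 11.31°
pole (1 + j200·0.0005) = 1 + j0.1 → |·| ≈ 1.005, ∠ ≈ 5.71°
|L| = 0.0005 · 2.6926 / (50.01 · 1.0198 · 1.005) ≈ 2.6267e-05
Gain = 20 log₁₀(2.6267e-05) ≈ -91.61 dB
∠L = (68.20°) − (88.85° + 11.31° + 5.71°) = -37.67°

-91.6 dB, -37.7°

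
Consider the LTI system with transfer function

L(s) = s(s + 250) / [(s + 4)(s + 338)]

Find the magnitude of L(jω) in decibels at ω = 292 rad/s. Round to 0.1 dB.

-1.3 dB

At s = jω = j292:
zero (s+250): 250 + j292 → |·| = √(250²+292²) = √147764 ≈ 384.4, ∠ = arctan(292/250) ≈ 49.43°
zero at origin: s = j292 → |·| = 292, ∠ = 90.00°
pole (s+4): 4 + j292 → |·| = √(4²+292²) = √85280 ≈ 292.03, ∠ = arctan(292/4) ≈ 89.22°
pole (s+338): 338 + j292 → |·| = √(338²+292²) = √199508 ≈ 446.66, ∠ = arctan(292/338) ≈ 40.82°
|L| = 1 · 1.1224e+05 / 1.3044e+05 ≈ 0.86047
Gain = 20 log₁₀(0.86047) ≈ -1.31 dB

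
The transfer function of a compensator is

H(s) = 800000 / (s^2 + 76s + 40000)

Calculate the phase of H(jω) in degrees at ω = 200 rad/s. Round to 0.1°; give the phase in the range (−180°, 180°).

-90.0°

At s = jω = j200:
quadratic: (j200)² + 76·j200 + 40000 = 0 + j15200 → |·| ≈ 15200, ∠ ≈ 90.00°
∠H = 0.00° − 90.00° = -90.00°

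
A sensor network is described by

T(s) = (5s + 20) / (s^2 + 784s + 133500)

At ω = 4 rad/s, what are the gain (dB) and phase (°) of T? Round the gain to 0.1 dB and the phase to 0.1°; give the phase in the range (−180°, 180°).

-73.5 dB, 43.7°

Substitute s = j4:
Numerator: 5(j4) + 20 = 20 + j20
Denominator: (j4)^2 + 784(j4) + 133500 = 133484 + j3136
|N| = √(20² + 20²) ≈ 28.284, ∠N ≈ 45.00°
|D| = √(133484² + 3136²) ≈ 1.3352e+05, ∠D ≈ 1.35°
|T| = 28.284 / 1.3352e+05 ≈ 0.00021183
Gain = 20 log₁₀(0.00021183) ≈ -73.48 dB
∠T = 45.00° − 1.35° = 43.65°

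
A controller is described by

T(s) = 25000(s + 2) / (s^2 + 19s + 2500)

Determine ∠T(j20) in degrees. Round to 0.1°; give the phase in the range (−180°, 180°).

74.0°

At s = jω = j20:
zero (s+2): 2 + j20 → |·| = √(2²+20²) = √404 ≈ 20.1, ∠ = arctan(20/2) ≈ 84.29°
quadratic: (j20)² + 19·j20 + 2500 = 2100 + j380 → |·| ≈ 2134.1, ∠ ≈ 10.26°
∠T = 84.29° − 10.26° = 74.03°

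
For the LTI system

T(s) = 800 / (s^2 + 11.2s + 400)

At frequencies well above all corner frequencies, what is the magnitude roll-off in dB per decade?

Each pole contributes −20 dB/decade at high frequency; each zero contributes +20 dB/decade.
Net: 0 zero(s) − 2 pole(s) → -40 dB/decade.

-40 dB/decade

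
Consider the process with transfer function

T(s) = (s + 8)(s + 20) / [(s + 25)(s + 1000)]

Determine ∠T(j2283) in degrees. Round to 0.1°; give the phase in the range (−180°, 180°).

23.6°

At s = jω = j2283:
zero (s+8): 8 + j2283 → |·| = √(8²+2283²) = √5212153 ≈ 2283, ∠ = arctan(2283/8) ≈ 89.80°
zero (s+20): 20 + j2283 → |·| = √(20²+2283²) = √5212489 ≈ 2283.1, ∠ = arctan(2283/20) ≈ 89.50°
pole (s+25): 25 + j2283 → |·| = √(25²+2283²) = √5212714 ≈ 2283.1, ∠ = arctan(2283/25) ≈ 89.37°
pole (s+1000): 1000 + j2283 → |·| = √(1000²+2283²) = √6212089 ≈ 2492.4, ∠ = arctan(2283/1000) ≈ 66.35°
∠T = 179.30° − 155.72° = 23.58°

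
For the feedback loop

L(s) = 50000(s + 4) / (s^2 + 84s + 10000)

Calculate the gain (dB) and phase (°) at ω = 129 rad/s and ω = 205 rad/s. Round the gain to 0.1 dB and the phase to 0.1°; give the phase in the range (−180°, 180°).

At s = jω = j129:
zero (s+4): 4 + j129 → |·| = √(4²+129²) = √16657 ≈ 129.06, ∠ = arctan(129/4) ≈ 88.22°
quadratic: (j129)² + 84·j129 + 10000 = -6641 + j10836 → |·| ≈ 12709, ∠ ≈ 121.50°
|L| = 50000 · 129.06 / 12709 ≈ 507.75
Gain = 20 log₁₀(507.75) ≈ 54.11 dB
∠L = 88.22° − 121.50° = -33.28°

At s = jω = j205:
zero (s+4): 4 + j205 → |·| = √(4²+205²) = √42041 ≈ 205.04, ∠ = arctan(205/4) ≈ 88.88°
quadratic: (j205)² + 84·j205 + 10000 = -32025 + j17220 → |·| ≈ 36361, ∠ ≈ 151.73°
|L| = 50000 · 205.04 / 36361 ≈ 281.95
Gain = 20 log₁₀(281.95) ≈ 49.00 dB
∠L = 88.88° − 151.73° = -62.85°

ω = 129: 54.1 dB, -33.3°; ω = 205: 49.0 dB, -62.9°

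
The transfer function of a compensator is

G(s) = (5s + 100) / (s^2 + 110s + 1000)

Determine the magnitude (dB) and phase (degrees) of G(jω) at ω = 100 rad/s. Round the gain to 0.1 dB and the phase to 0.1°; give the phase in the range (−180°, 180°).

-28.9 dB, -50.6°

Substitute s = j100:
Numerator: 5(j100) + 100 = 100 + j500
Denominator: (j100)^2 + 110(j100) + 1000 = -9000 + j11000
|N| = √(100² + 500²) ≈ 509.9, ∠N ≈ 78.69°
|D| = √(9000² + 11000²) ≈ 14213, ∠D ≈ 129.29°
|G| = 509.9 / 14213 ≈ 0.035876
Gain = 20 log₁₀(0.035876) ≈ -28.90 dB
∠G = 78.69° − 129.29° = -50.60°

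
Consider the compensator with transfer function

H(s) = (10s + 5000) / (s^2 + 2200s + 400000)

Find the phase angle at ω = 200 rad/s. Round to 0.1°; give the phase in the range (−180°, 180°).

Substitute s = j200:
Numerator: 10(j200) + 5000 = 5000 + j2000
Denominator: (j200)^2 + 2200(j200) + 400000 = 360000 + j440000
|N| = √(5000² + 2000²) ≈ 5385.2, ∠N ≈ 21.80°
|D| = √(360000² + 440000²) ≈ 5.6851e+05, ∠D ≈ 50.71°
∠H = 21.80° − 50.71° = -28.91°

-28.9°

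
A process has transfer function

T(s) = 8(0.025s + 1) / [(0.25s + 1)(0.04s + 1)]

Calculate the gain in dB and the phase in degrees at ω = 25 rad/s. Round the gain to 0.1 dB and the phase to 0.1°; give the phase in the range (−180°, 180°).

At ω = 25 rad/s:
zero (1 + j25·0.025) = 1 + j0.625 → |·| ≈ 1.1792, ∠ ≈ 32.01°
pole (1 + j25·0.25) = 1 + j6.25 → |·| ≈ 6.3295, ∠ ≈ 80.91°
pole (1 + j25·0.04) = 1 + j1 → |·| ≈ 1.4142, ∠ ≈ 45.00°
|T| = 8 · 1.1792 / (6.3295 · 1.4142) ≈ 1.0539
Gain = 20 log₁₀(1.0539) ≈ 0.46 dB
∠T = (32.01°) − (80.91° + 45.00°) = -93.90°

0.5 dB, -93.9°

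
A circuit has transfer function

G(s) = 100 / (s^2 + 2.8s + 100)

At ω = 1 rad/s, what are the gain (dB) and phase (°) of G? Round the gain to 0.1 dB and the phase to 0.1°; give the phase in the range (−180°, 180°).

At s = jω = j1:
quadratic: (j1)² + 2.8·j1 + 100 = 99 + j2.8 → |·| ≈ 99.04, ∠ ≈ 1.62°
|G| = 100 / 99.04 ≈ 1.0097
Gain = 20 log₁₀(1.0097) ≈ 0.08 dB
∠G = 0.00° − 1.62° = -1.62°

0.1 dB, -1.6°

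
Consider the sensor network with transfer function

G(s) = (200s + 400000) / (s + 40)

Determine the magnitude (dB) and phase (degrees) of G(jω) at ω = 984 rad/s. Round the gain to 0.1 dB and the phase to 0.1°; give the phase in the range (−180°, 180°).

Substitute s = j984:
Numerator: 200(j984) + 400000 = 400000 + j196800
Denominator: (j984) + 40 = 40 + j984
|N| = √(400000² + 196800²) ≈ 4.4579e+05, ∠N ≈ 26.20°
|D| = √(40² + 984²) ≈ 984.81, ∠D ≈ 87.67°
|G| = 4.4579e+05 / 984.81 ≈ 452.67
Gain = 20 log₁₀(452.67) ≈ 53.12 dB
∠G = 26.20° − 87.67° = -61.47°

53.1 dB, -61.5°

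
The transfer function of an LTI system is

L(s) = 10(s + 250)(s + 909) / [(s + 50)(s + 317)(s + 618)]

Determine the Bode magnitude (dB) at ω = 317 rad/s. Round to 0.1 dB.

-28.2 dB

At s = jω = j317:
zero (s+250): 250 + j317 → |·| = √(250²+317²) = √162989 ≈ 403.72, ∠ = arctan(317/250) ≈ 51.74°
zero (s+909): 909 + j317 → |·| = √(909²+317²) = √926770 ≈ 962.69, ∠ = arctan(317/909) ≈ 19.23°
pole (s+50): 50 + j317 → |·| = √(50²+317²) = √102989 ≈ 320.92, ∠ = arctan(317/50) ≈ 81.04°
pole (s+317): 317 + j317 → |·| = √(317²+317²) = √200978 ≈ 448.31, ∠ = arctan(317/317) ≈ 45.00°
pole (s+618): 618 + j317 → |·| = √(618²+317²) = √482413 ≈ 694.56, ∠ = arctan(317/618) ≈ 27.16°
|L| = 10 · 3.8866e+05 / 9.9927e+07 ≈ 0.038894
Gain = 20 log₁₀(0.038894) ≈ -28.20 dB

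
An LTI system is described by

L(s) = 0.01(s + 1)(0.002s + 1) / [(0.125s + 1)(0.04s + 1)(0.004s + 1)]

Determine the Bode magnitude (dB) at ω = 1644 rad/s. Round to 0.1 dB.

At ω = 1644 rad/s:
zero (1 + j1644·1) = 1 + j1644 → |·| ≈ 1644, ∠ ≈ 89.97°
zero (1 + j1644·0.002) = 1 + j3.288 → |·| ≈ 3.4367, ∠ ≈ 73.08°
pole (1 + j1644·0.125) = 1 + j205.5 → |·| ≈ 205.5, ∠ ≈ 89.72°
pole (1 + j1644·0.04) = 1 + j65.76 → |·| ≈ 65.768, ∠ ≈ 89.13°
pole (1 + j1644·0.004) = 1 + j6.576 → |·| ≈ 6.6516, ∠ ≈ 81.35°
|L| = 0.01 · 1644 · 3.4367 / (205.5 · 65.768 · 6.6516) ≈ 0.00062848
Gain = 20 log₁₀(0.00062848) ≈ -64.03 dB

-64.0 dB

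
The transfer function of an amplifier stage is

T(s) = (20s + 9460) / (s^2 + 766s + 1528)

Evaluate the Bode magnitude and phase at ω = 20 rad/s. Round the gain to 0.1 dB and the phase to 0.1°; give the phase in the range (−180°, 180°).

Substitute s = j20:
Numerator: 20(j20) + 9460 = 9460 + j400
Denominator: (j20)^2 + 766(j20) + 1528 = 1128 + j15320
|N| = √(9460² + 400²) ≈ 9468.5, ∠N ≈ 2.42°
|D| = √(1128² + 15320²) ≈ 15361, ∠D ≈ 85.79°
|T| = 9468.5 / 15361 ≈ 0.6164
Gain = 20 log₁₀(0.6164) ≈ -4.20 dB
∠T = 2.42° − 85.79° = -83.37°

-4.2 dB, -83.4°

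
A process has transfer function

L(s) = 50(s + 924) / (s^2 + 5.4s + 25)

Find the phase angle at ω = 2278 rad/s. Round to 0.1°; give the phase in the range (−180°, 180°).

At s = jω = j2278:
zero (s+924): 924 + j2278 → |·| = √(924²+2278²) = √6043060 ≈ 2458.3, ∠ = arctan(2278/924) ≈ 67.92°
quadratic: (j2278)² + 5.4·j2278 + 25 = -5189259 + j12301.2 → |·| ≈ 5.1893e+06, ∠ ≈ 179.86°
∠L = 67.92° − 179.86° = -111.94°

-111.9°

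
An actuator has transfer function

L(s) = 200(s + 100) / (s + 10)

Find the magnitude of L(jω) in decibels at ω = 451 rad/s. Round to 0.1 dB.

46.2 dB

At s = jω = j451:
zero (s+100): 100 + j451 → |·| = √(100²+451²) = √213401 ≈ 461.95, ∠ = arctan(451/100) ≈ 77.50°
pole (s+10): 10 + j451 → |·| = √(10²+451²) = √203501 ≈ 451.11, ∠ = arctan(451/10) ≈ 88.73°
|L| = 200 · 461.95 / 451.11 ≈ 204.81
Gain = 20 log₁₀(204.81) ≈ 46.23 dB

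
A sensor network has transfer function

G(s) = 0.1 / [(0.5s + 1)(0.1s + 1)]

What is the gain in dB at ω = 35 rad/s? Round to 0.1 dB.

At ω = 35 rad/s:
pole (1 + j35·0.5) = 1 + j17.5 → |·| ≈ 17.529, ∠ ≈ 86.73°
pole (1 + j35·0.1) = 1 + j3.5 → |·| ≈ 3.6401, ∠ ≈ 74.05°
|G| = 0.1 · 1 / (17.529 · 3.6401) ≈ 0.0015672
Gain = 20 log₁₀(0.0015672) ≈ -56.10 dB

-56.1 dB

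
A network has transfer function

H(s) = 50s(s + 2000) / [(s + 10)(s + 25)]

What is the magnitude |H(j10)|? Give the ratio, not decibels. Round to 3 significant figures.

At s = jω = j10:
zero (s+2000): 2000 + j10 → |·| = √(2000²+10²) = √4000100 ≈ 2000, ∠ = arctan(10/2000) ≈ 0.29°
zero at origin: s = j10 → |·| = 10, ∠ = 90.00°
pole (s+10): 10 + j10 → |·| = √(10²+10²) = √200 ≈ 14.142, ∠ = arctan(10/10) ≈ 45.00°
pole (s+25): 25 + j10 → |·| = √(25²+10²) = √725 ≈ 26.926, ∠ = arctan(10/25) ≈ 21.80°
|H| = 50 · 20000 / 380.79 ≈ 2626.1

2.63e+03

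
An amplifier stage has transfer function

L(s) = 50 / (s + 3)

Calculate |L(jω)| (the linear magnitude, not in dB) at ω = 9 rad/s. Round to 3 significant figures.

At s = jω = j9:
pole (s+3): 3 + j9 → |·| = √(3²+9²) = √90 ≈ 9.4868, ∠ = arctan(9/3) ≈ 71.57°
|L| = 50 / 9.4868 ≈ 5.2705

5.27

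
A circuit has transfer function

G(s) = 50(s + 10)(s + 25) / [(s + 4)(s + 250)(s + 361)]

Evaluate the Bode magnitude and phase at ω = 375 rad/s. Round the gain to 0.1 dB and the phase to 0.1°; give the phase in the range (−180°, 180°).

-21.9 dB, -17.1°

At s = jω = j375:
zero (s+10): 10 + j375 → |·| = √(10²+375²) = √140725 ≈ 375.13, ∠ = arctan(375/10) ≈ 88.47°
zero (s+25): 25 + j375 → |·| = √(25²+375²) = √141250 ≈ 375.83, ∠ = arctan(375/25) ≈ 86.19°
pole (s+4): 4 + j375 → |·| = √(4²+375²) = √140641 ≈ 375.02, ∠ = arctan(375/4) ≈ 89.39°
pole (s+250): 250 + j375 → |·| = √(250²+375²) = √203125 ≈ 450.69, ∠ = arctan(375/250) ≈ 56.31°
pole (s+361): 361 + j375 → |·| = √(361²+375²) = √270946 ≈ 520.52, ∠ = arctan(375/361) ≈ 46.09°
|G| = 50 · 1.4099e+05 / 8.7977e+07 ≈ 0.080129
Gain = 20 log₁₀(0.080129) ≈ -21.92 dB
∠G = 174.66° − 191.79° = -17.13°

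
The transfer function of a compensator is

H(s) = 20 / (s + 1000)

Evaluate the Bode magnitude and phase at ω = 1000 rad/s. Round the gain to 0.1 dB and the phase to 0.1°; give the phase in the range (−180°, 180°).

-37.0 dB, -45.0°

Substitute s = j1000:
Numerator: 20 = 20 + j0
Denominator: (j1000) + 1000 = 1000 + j1000
|N| = √(20² + 0²) ≈ 20, ∠N ≈ 0.00°
|D| = √(1000² + 1000²) ≈ 1414.2, ∠D ≈ 45.00°
|H| = 20 / 1414.2 ≈ 0.014142
Gain = 20 log₁₀(0.014142) ≈ -36.99 dB
∠H = 0.00° − 45.00° = -45.00°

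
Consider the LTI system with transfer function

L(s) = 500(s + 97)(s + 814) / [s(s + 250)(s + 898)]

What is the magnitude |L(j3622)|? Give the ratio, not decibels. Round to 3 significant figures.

0.137

At s = jω = j3622:
zero (s+97): 97 + j3622 → |·| = √(97²+3622²) = √13128293 ≈ 3623.3, ∠ = arctan(3622/97) ≈ 88.47°
zero (s+814): 814 + j3622 → |·| = √(814²+3622²) = √13781480 ≈ 3712.3, ∠ = arctan(3622/814) ≈ 77.33°
pole (s+250): 250 + j3622 → |·| = √(250²+3622²) = √13181384 ≈ 3630.6, ∠ = arctan(3622/250) ≈ 86.05°
pole (s+898): 898 + j3622 → |·| = √(898²+3622²) = √13925288 ≈ 3731.7, ∠ = arctan(3622/898) ≈ 76.08°
pole at origin: |s| = 3622, ∠ = 90.00° (in denominator)
|L| = 500 · 1.3451e+07 / 4.9072e+10 ≈ 0.13705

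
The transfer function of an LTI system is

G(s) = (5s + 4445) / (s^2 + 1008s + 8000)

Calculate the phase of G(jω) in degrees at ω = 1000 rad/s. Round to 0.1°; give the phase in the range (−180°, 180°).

-86.2°

Substitute s = j1000:
Numerator: 5(j1000) + 4445 = 4445 + j5000
Denominator: (j1000)^2 + 1008(j1000) + 8000 = -992000 + j1008000
|N| = √(4445² + 5000²) ≈ 6690.1, ∠N ≈ 48.36°
|D| = √(992000² + 1008000²) ≈ 1.4143e+06, ∠D ≈ 134.54°
∠G = 48.36° − 134.54° = -86.18°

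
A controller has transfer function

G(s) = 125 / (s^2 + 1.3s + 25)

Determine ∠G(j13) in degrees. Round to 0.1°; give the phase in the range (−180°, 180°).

-173.3°

At s = jω = j13:
quadratic: (j13)² + 1.3·j13 + 25 = -144 + j16.9 → |·| ≈ 144.99, ∠ ≈ 173.31°
∠G = 0.00° − 173.31° = -173.31°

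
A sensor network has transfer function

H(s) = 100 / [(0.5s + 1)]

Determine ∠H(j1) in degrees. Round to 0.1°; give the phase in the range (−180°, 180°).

-26.6°

At ω = 1 rad/s:
pole (1 + j1·0.5) = 1 + j0.5 → |·| ≈ 1.118, ∠ ≈ 26.57°
∠H = (0°) − (26.57°) = -26.57°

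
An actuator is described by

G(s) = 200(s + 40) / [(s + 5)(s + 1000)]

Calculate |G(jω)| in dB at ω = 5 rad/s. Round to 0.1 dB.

1.1 dB

At s = jω = j5:
zero (s+40): 40 + j5 → |·| = √(40²+5²) = √1625 ≈ 40.311, ∠ = arctan(5/40) ≈ 7.13°
pole (s+5): 5 + j5 → |·| = √(5²+5²) = √50 ≈ 7.0711, ∠ = arctan(5/5) ≈ 45.00°
pole (s+1000): 1000 + j5 → |·| = √(1000²+5²) = √1000025 ≈ 1000, ∠ = arctan(5/1000) ≈ 0.29°
|G| = 200 · 40.311 / 7071.1 ≈ 1.1402
Gain = 20 log₁₀(1.1402) ≈ 1.14 dB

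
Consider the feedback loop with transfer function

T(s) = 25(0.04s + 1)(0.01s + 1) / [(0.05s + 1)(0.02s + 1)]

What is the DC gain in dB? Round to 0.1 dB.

T(0) = 25 · 1 / 1 = 25
20 log₁₀(25) ≈ 27.96 dB

28.0 dB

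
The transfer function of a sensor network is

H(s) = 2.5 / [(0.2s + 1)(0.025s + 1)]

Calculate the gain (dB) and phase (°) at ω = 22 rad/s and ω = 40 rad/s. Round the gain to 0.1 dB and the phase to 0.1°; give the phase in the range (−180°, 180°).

ω = 22: -6.3 dB, -106.0°; ω = 40: -13.2 dB, -127.9°

At ω = 22 rad/s:
pole (1 + j22·0.2) = 1 + j4.4 → |·| ≈ 4.5122, ∠ ≈ 77.20°
pole (1 + j22·0.025) = 1 + j0.55 → |·| ≈ 1.1413, ∠ ≈ 28.81°
|H| = 2.5 · 1 / (4.5122 · 1.1413) ≈ 0.48546
Gain = 20 log₁₀(0.48546) ≈ -6.28 dB
∠H = (0°) − (77.20° + 28.81°) = -106.01°

At ω = 40 rad/s:
pole (1 + j40·0.2) = 1 + j8 → |·| ≈ 8.0623, ∠ ≈ 82.87°
pole (1 + j40·0.025) = 1 + j1 → |·| ≈ 1.4142, ∠ ≈ 45.00°
|H| = 2.5 · 1 / (8.0623 · 1.4142) ≈ 0.21927
Gain = 20 log₁₀(0.21927) ≈ -13.18 dB
∠H = (0°) − (82.87° + 45.00°) = -127.87°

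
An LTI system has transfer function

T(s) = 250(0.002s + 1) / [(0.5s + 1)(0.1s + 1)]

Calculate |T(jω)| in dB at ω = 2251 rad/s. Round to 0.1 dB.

At ω = 2251 rad/s:
zero (1 + j2251·0.002) = 1 + j4.502 → |·| ≈ 4.6117, ∠ ≈ 77.48°
pole (1 + j2251·0.5) = 1 + j1125.5 → |·| ≈ 1125.5, ∠ ≈ 89.95°
pole (1 + j2251·0.1) = 1 + j225.1 → |·| ≈ 225.1, ∠ ≈ 89.75°
|T| = 250 · 4.6117 / (1125.5 · 225.1) ≈ 0.0045507
Gain = 20 log₁₀(0.0045507) ≈ -46.84 dB

-46.8 dB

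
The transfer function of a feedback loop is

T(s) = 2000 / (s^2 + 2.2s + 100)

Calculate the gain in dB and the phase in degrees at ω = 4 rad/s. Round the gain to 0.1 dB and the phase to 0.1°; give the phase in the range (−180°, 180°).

27.5 dB, -6.0°

At s = jω = j4:
quadratic: (j4)² + 2.2·j4 + 100 = 84 + j8.8 → |·| ≈ 84.46, ∠ ≈ 5.98°
|T| = 2000 / 84.46 ≈ 23.68
Gain = 20 log₁₀(23.68) ≈ 27.49 dB
∠T = 0.00° − 5.98° = -5.98°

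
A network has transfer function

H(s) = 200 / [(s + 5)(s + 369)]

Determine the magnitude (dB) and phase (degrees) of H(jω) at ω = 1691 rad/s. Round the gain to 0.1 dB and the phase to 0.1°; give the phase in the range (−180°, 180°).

-83.3 dB, -167.5°

At s = jω = j1691:
pole (s+5): 5 + j1691 → |·| = √(5²+1691²) = √2859506 ≈ 1691, ∠ = arctan(1691/5) ≈ 89.83°
pole (s+369): 369 + j1691 → |·| = √(369²+1691²) = √2995642 ≈ 1730.8, ∠ = arctan(1691/369) ≈ 77.69°
|H| = 200 / 2.9268e+06 ≈ 6.8334e-05
Gain = 20 log₁₀(6.8334e-05) ≈ -83.31 dB
∠H = 0.00° − 167.52° = -167.52°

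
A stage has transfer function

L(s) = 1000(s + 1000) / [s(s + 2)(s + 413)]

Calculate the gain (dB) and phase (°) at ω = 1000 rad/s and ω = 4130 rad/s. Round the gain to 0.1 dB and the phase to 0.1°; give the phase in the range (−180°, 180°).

ω = 1000: -57.7 dB, 157.6°; ω = 4130: -84.4 dB, 172.1°

At s = jω = j1000:
zero (s+1000): 1000 + j1000 → |·| = √(1000²+1000²) = √2000000 ≈ 1414.2, ∠ = arctan(1000/1000) ≈ 45.00°
pole (s+2): 2 + j1000 → |·| = √(2²+1000²) = √1000004 ≈ 1000, ∠ = arctan(1000/2) ≈ 89.89°
pole (s+413): 413 + j1000 → |·| = √(413²+1000²) = √1170569 ≈ 1081.9, ∠ = arctan(1000/413) ≈ 67.56°
pole at origin: |s| = 1000, ∠ = 90.00° (in denominator)
|L| = 1000 · 1414.2 / 1.0819e+09 ≈ 0.0013071
Gain = 20 log₁₀(0.0013071) ≈ -57.67 dB
∠L = 45.00° − 247.45° = -202.45° ≡ 157.55° (principal value)

At s = jω = j4130:
zero (s+1000): 1000 + j4130 → |·| = √(1000²+4130²) = √18056900 ≈ 4249.3, ∠ = arctan(4130/1000) ≈ 76.39°
pole (s+2): 2 + j4130 → |·| = √(2²+4130²) = √17056904 ≈ 4130, ∠ = arctan(4130/2) ≈ 89.97°
pole (s+413): 413 + j4130 → |·| = √(413²+4130²) = √17227469 ≈ 4150.6, ∠ = arctan(4130/413) ≈ 84.29°
pole at origin: |s| = 4130, ∠ = 90.00° (in denominator)
|L| = 1000 · 4249.3 / 7.0796e+10 ≈ 6.0022e-05
Gain = 20 log₁₀(6.0022e-05) ≈ -84.43 dB
∠L = 76.39° − 264.26° = -187.87° ≡ 172.13° (principal value)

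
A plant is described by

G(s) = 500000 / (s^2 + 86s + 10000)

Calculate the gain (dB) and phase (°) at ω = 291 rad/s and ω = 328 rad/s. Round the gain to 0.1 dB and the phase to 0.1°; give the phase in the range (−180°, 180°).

ω = 291: 16.1 dB, -161.5°; ω = 328: 13.8 dB, -163.9°

At s = jω = j291:
quadratic: (j291)² + 86·j291 + 10000 = -74681 + j25026 → |·| ≈ 78763, ∠ ≈ 161.47°
|G| = 500000 / 78763 ≈ 6.3482
Gain = 20 log₁₀(6.3482) ≈ 16.05 dB
∠G = 0.00° − 161.47° = -161.47°

At s = jω = j328:
quadratic: (j328)² + 86·j328 + 10000 = -97584 + j28208 → |·| ≈ 1.0158e+05, ∠ ≈ 163.88°
|G| = 500000 / 1.0158e+05 ≈ 4.9222
Gain = 20 log₁₀(4.9222) ≈ 13.84 dB
∠G = 0.00° − 163.88° = -163.88°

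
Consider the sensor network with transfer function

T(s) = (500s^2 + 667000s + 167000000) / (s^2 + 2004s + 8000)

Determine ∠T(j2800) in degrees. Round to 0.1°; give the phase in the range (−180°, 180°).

Substitute s = j2800:
Numerator: 500(j2800)^2 + 667000(j2800) + 167000000 = -3753000000 + j1867600000
Denominator: (j2800)^2 + 2004(j2800) + 8000 = -7832000 + j5611200
|N| = √(3753000000² + 1867600000²) ≈ 4.192e+09, ∠N ≈ 153.54°
|D| = √(7832000² + 5611200²) ≈ 9.6346e+06, ∠D ≈ 144.38°
∠T = 153.54° − 144.38° = 9.16°

9.2°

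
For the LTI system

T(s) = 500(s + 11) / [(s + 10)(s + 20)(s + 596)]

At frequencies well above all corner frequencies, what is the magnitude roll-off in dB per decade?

-40 dB/decade

Each pole contributes −20 dB/decade at high frequency; each zero contributes +20 dB/decade.
Net: 1 zero(s) − 3 pole(s) → -40 dB/decade.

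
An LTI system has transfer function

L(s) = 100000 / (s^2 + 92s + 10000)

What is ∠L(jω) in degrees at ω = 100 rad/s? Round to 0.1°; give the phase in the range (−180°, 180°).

-90.0°

At s = jω = j100:
quadratic: (j100)² + 92·j100 + 10000 = 0 + j9200 → |·| ≈ 9200, ∠ ≈ 90.00°
∠L = 0.00° − 90.00° = -90.00°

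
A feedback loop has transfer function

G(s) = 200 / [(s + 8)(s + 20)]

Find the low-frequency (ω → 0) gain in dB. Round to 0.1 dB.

G(0) = 200 / (8·20) = 1.25
20 log₁₀(1.25) ≈ 1.94 dB

1.9 dB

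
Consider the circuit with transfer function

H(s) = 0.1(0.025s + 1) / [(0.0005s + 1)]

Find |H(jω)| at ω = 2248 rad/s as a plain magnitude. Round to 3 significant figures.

3.74

At ω = 2248 rad/s:
zero (1 + j2248·0.025) = 1 + j56.2 → |·| ≈ 56.209, ∠ ≈ 88.98°
pole (1 + j2248·0.0005) = 1 + j1.124 → |·| ≈ 1.5045, ∠ ≈ 48.34°
|H| = 0.1 · 56.209 / (1.5045) ≈ 3.7361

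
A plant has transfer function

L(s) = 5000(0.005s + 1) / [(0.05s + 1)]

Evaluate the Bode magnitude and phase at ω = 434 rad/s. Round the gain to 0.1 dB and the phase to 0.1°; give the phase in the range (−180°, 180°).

At ω = 434 rad/s:
zero (1 + j434·0.005) = 1 + j2.17 → |·| ≈ 2.3893, ∠ ≈ 65.26°
pole (1 + j434·0.05) = 1 + j21.7 → |·| ≈ 21.723, ∠ ≈ 87.36°
|L| = 5000 · 2.3893 / (21.723) ≈ 549.95
Gain = 20 log₁₀(549.95) ≈ 54.81 dB
∠L = (65.26°) − (87.36°) = -22.10°

54.8 dB, -22.1°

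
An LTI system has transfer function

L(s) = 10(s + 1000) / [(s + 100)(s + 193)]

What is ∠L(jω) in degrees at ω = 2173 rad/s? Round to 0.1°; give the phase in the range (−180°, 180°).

-107.0°

At s = jω = j2173:
zero (s+1000): 1000 + j2173 → |·| = √(1000²+2173²) = √5721929 ≈ 2392.1, ∠ = arctan(2173/1000) ≈ 65.29°
pole (s+100): 100 + j2173 → |·| = √(100²+2173²) = √4731929 ≈ 2175.3, ∠ = arctan(2173/100) ≈ 87.37°
pole (s+193): 193 + j2173 → |·| = √(193²+2173²) = √4759178 ≈ 2181.6, ∠ = arctan(2173/193) ≈ 84.92°
∠L = 65.29° − 172.29° = -107.00°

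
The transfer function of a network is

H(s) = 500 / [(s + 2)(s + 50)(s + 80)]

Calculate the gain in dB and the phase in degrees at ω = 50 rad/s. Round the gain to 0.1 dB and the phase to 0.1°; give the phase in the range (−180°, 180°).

-56.5 dB, -164.7°

At s = jω = j50:
pole (s+2): 2 + j50 → |·| = √(2²+50²) = √2504 ≈ 50.04, ∠ = arctan(50/2) ≈ 87.71°
pole (s+50): 50 + j50 → |·| = √(50²+50²) = √5000 ≈ 70.711, ∠ = arctan(50/50) ≈ 45.00°
pole (s+80): 80 + j50 → |·| = √(80²+50²) = √8900 ≈ 94.34, ∠ = arctan(50/80) ≈ 32.01°
|H| = 500 / 3.3381e+05 ≈ 0.0014979
Gain = 20 log₁₀(0.0014979) ≈ -56.49 dB
∠H = 0.00° − 164.72° = -164.72°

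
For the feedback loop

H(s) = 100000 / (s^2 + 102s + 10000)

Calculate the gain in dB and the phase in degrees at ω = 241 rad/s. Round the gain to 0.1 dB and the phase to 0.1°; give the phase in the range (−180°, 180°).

At s = jω = j241:
quadratic: (j241)² + 102·j241 + 10000 = -48081 + j24582 → |·| ≈ 54001, ∠ ≈ 152.92°
|H| = 100000 / 54001 ≈ 1.8518
Gain = 20 log₁₀(1.8518) ≈ 5.35 dB
∠H = 0.00° − 152.92° = -152.92°

5.4 dB, -152.9°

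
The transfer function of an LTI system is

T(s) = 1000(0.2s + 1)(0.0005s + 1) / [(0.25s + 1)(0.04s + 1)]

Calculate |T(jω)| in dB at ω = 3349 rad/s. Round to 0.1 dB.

At ω = 3349 rad/s:
zero (1 + j3349·0.2) = 1 + j669.8 → |·| ≈ 669.8, ∠ ≈ 89.91°
zero (1 + j3349·0.0005) = 1 + j1.6745 → |·| ≈ 1.9504, ∠ ≈ 59.15°
pole (1 + j3349·0.25) = 1 + j837.25 → |·| ≈ 837.25, ∠ ≈ 89.93°
pole (1 + j3349·0.04) = 1 + j133.96 → |·| ≈ 133.96, ∠ ≈ 89.57°
|T| = 1000 · 669.8 · 1.9504 / (837.25 · 133.96) ≈ 11.648
Gain = 20 log₁₀(11.648) ≈ 21.33 dB

21.3 dB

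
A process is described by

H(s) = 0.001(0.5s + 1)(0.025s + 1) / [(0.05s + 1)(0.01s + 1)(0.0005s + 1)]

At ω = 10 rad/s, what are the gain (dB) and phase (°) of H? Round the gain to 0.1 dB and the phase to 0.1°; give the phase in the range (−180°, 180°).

-46.6 dB, 60.2°

At ω = 10 rad/s:
zero (1 + j10·0.5) = 1 + j5 → |·| ≈ 5.099, ∠ ≈ 78.69°
zero (1 + j10·0.025) = 1 + j0.25 → |·| ≈ 1.0308, ∠ ≈ 14.04°
pole (1 + j10·0.05) = 1 + j0.5 → |·| ≈ 1.118, ∠ ≈ 26.57°
pole (1 + j10·0.01) = 1 + j0.1 → |·| ≈ 1.005, ∠ ≈ 5.71°
pole (1 + j10·0.0005) = 1 + j0.005 → |·| ≈ 1, ∠ ≈ 0.29°
|H| = 0.001 · 5.099 · 1.0308 / (1.118 · 1.005 · 1) ≈ 0.0046779
Gain = 20 log₁₀(0.0046779) ≈ -46.60 dB
∠H = (78.69° + 14.04°) − (26.57° + 5.71° + 0.29°) = 60.16°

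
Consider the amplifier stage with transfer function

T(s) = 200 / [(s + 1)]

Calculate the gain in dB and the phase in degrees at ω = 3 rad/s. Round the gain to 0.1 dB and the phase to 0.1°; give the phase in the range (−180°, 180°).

36.0 dB, -71.6°

At ω = 3 rad/s:
pole (1 + j3·1) = 1 + j3 → |·| ≈ 3.1623, ∠ ≈ 71.57°
|T| = 200 · 1 / (3.1623) ≈ 63.245
Gain = 20 log₁₀(63.245) ≈ 36.02 dB
∠T = (0°) − (71.57°) = -71.57°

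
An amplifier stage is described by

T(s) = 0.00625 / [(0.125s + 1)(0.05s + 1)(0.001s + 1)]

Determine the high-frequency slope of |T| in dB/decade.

-60 dB/decade

Each pole contributes −20 dB/decade at high frequency; each zero contributes +20 dB/decade.
Net: 0 zero(s) − 3 pole(s) → -60 dB/decade.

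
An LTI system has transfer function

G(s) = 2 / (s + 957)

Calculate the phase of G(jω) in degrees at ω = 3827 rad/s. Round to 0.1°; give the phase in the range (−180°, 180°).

Substitute s = j3827:
Numerator: 2 = 2 + j0
Denominator: (j3827) + 957 = 957 + j3827
|N| = √(2² + 0²) ≈ 2, ∠N ≈ 0.00°
|D| = √(957² + 3827²) ≈ 3944.8, ∠D ≈ 75.96°
∠G = 0.00° − 75.96° = -75.96°

-76.0°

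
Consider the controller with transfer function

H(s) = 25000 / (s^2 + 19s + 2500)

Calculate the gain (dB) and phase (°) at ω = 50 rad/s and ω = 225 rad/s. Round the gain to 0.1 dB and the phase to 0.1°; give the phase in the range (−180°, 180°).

At s = jω = j50:
quadratic: (j50)² + 19·j50 + 2500 = 0 + j950 → |·| ≈ 950, ∠ ≈ 90.00°
|H| = 25000 / 950 ≈ 26.316
Gain = 20 log₁₀(26.316) ≈ 28.40 dB
∠H = 0.00° − 90.00° = -90.00°

At s = jω = j225:
quadratic: (j225)² + 19·j225 + 2500 = -48125 + j4275 → |·| ≈ 48315, ∠ ≈ 174.92°
|H| = 25000 / 48315 ≈ 0.51744
Gain = 20 log₁₀(0.51744) ≈ -5.72 dB
∠H = 0.00° − 174.92° = -174.92°

ω = 50: 28.4 dB, -90.0°; ω = 225: -5.7 dB, -174.9°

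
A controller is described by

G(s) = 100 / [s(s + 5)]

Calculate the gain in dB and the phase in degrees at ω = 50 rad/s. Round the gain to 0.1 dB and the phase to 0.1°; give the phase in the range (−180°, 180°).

-28.0 dB, -174.3°

At s = jω = j50:
pole (s+5): 5 + j50 → |·| = √(5²+50²) = √2525 ≈ 50.249, ∠ = arctan(50/5) ≈ 84.29°
pole at origin: |s| = 50, ∠ = 90.00° (in denominator)
|G| = 100 / 2512.5 ≈ 0.039801
Gain = 20 log₁₀(0.039801) ≈ -28.00 dB
∠G = 0.00° − 174.29° = -174.29°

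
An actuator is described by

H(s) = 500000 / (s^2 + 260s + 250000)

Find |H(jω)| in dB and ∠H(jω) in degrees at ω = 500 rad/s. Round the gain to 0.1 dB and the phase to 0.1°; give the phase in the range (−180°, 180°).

11.7 dB, -90.0°

At s = jω = j500:
quadratic: (j500)² + 260·j500 + 250000 = 0 + j130000 → |·| ≈ 1.3e+05, ∠ ≈ 90.00°
|H| = 500000 / 1.3e+05 ≈ 3.8462
Gain = 20 log₁₀(3.8462) ≈ 11.70 dB
∠H = 0.00° − 90.00° = -90.00°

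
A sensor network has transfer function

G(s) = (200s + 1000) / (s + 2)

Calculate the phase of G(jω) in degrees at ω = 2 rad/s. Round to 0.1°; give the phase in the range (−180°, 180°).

Substitute s = j2:
Numerator: 200(j2) + 1000 = 1000 + j400
Denominator: (j2) + 2 = 2 + j2
|N| = √(1000² + 400²) ≈ 1077, ∠N ≈ 21.80°
|D| = √(2² + 2²) ≈ 2.8284, ∠D ≈ 45.00°
∠G = 21.80° − 45.00° = -23.20°

-23.2°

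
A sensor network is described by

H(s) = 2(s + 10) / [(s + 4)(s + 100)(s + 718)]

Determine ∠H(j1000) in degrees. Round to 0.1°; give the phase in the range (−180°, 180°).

At s = jω = j1000:
zero (s+10): 10 + j1000 → |·| = √(10²+1000²) = √1000100 ≈ 1000, ∠ = arctan(1000/10) ≈ 89.43°
pole (s+4): 4 + j1000 → |·| = √(4²+1000²) = √1000016 ≈ 1000, ∠ = arctan(1000/4) ≈ 89.77°
pole (s+100): 100 + j1000 → |·| = √(100²+1000²) = √1010000 ≈ 1005, ∠ = arctan(1000/100) ≈ 84.29°
pole (s+718): 718 + j1000 → |·| = √(718²+1000²) = √1515524 ≈ 1231.1, ∠ = arctan(1000/718) ≈ 54.32°
∠H = 89.43° − 228.38° = -138.95°

-139.0°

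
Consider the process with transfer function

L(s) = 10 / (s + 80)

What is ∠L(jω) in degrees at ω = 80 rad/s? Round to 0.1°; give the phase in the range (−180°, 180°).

-45.0°

Substitute s = j80:
Numerator: 10 = 10 + j0
Denominator: (j80) + 80 = 80 + j80
|N| = √(10² + 0²) ≈ 10, ∠N ≈ 0.00°
|D| = √(80² + 80²) ≈ 113.14, ∠D ≈ 45.00°
∠L = 0.00° − 45.00° = -45.00°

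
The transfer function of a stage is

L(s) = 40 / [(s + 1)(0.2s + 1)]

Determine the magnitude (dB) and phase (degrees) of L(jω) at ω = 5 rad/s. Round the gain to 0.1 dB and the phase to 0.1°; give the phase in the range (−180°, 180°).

14.9 dB, -123.7°

At ω = 5 rad/s:
pole (1 + j5·1) = 1 + j5 → |·| ≈ 5.099, ∠ ≈ 78.69°
pole (1 + j5·0.2) = 1 + j1 → |·| ≈ 1.4142, ∠ ≈ 45.00°
|L| = 40 · 1 / (5.099 · 1.4142) ≈ 5.5471
Gain = 20 log₁₀(5.5471) ≈ 14.88 dB
∠L = (0°) − (78.69° + 45.00°) = -123.69°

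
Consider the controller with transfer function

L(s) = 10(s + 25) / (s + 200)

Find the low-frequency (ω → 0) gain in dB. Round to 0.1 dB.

L(0) = 10·25 / (200) = 1.25
20 log₁₀(1.25) ≈ 1.94 dB

1.9 dB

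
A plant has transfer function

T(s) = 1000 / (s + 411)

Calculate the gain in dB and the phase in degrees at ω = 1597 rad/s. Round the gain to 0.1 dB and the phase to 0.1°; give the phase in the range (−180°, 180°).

-4.3 dB, -75.6°

Substitute s = j1597:
Numerator: 1000 = 1000 + j0
Denominator: (j1597) + 411 = 411 + j1597
|N| = √(1000² + 0²) ≈ 1000, ∠N ≈ 0.00°
|D| = √(411² + 1597²) ≈ 1649, ∠D ≈ 75.57°
|T| = 1000 / 1649 ≈ 0.60643
Gain = 20 log₁₀(0.60643) ≈ -4.34 dB
∠T = 0.00° − 75.57° = -75.57°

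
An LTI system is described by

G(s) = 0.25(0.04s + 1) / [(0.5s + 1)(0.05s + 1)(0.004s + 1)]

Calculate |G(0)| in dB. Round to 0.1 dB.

-12.0 dB

G(0) = 0.25 · 1 / 1 = 0.25
20 log₁₀(0.25) ≈ -12.04 dB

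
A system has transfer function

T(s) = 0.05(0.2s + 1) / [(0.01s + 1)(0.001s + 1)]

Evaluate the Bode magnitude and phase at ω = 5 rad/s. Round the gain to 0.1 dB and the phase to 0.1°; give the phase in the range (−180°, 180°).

-23.0 dB, 41.9°

At ω = 5 rad/s:
zero (1 + j5·0.2) = 1 + j1 → |·| ≈ 1.4142, ∠ ≈ 45.00°
pole (1 + j5·0.01) = 1 + j0.05 → |·| ≈ 1.0012, ∠ ≈ 2.86°
pole (1 + j5·0.001) = 1 + j0.005 → |·| ≈ 1, ∠ ≈ 0.29°
|T| = 0.05 · 1.4142 / (1.0012 · 1) ≈ 0.070625
Gain = 20 log₁₀(0.070625) ≈ -23.02 dB
∠T = (45.00°) − (2.86° + 0.29°) = 41.85°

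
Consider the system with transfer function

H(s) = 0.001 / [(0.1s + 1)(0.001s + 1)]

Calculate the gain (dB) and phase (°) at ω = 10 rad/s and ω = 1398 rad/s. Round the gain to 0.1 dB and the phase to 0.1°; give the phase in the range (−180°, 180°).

At ω = 10 rad/s:
pole (1 + j10·0.1) = 1 + j1 → |·| ≈ 1.4142, ∠ ≈ 45.00°
pole (1 + j10·0.001) = 1 + j0.01 → |·| ≈ 1, ∠ ≈ 0.57°
|H| = 0.001 · 1 / (1.4142 · 1) ≈ 0.00070711
Gain = 20 log₁₀(0.00070711) ≈ -63.01 dB
∠H = (0°) − (45.00° + 0.57°) = -45.57°

At ω = 1398 rad/s:
pole (1 + j1398·0.1) = 1 + j139.8 → |·| ≈ 139.8, ∠ ≈ 89.59°
pole (1 + j1398·0.001) = 1 + j1.398 → |·| ≈ 1.7188, ∠ ≈ 54.42°
|H| = 0.001 · 1 / (139.8 · 1.7188) ≈ 4.1617e-06
Gain = 20 log₁₀(4.1617e-06) ≈ -107.61 dB
∠H = (0°) − (89.59° + 54.42°) = -144.01°

ω = 10: -63.0 dB, -45.6°; ω = 1398: -107.6 dB, -144.0°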